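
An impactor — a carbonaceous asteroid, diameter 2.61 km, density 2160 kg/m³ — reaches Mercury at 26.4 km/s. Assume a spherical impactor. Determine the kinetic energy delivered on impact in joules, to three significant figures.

d = 2610 m; v = 26400 m/s.
Mass m = (π/6) ρ d³ = (π/6) × 2160 × (2610)³ = 2.011 × 10^13 kg
E = ½ m v² = 0.5 × 2.011 × 10^13 × (26400)² = 7.008 × 10^21 J

E ≈ 7.01 × 10^21 J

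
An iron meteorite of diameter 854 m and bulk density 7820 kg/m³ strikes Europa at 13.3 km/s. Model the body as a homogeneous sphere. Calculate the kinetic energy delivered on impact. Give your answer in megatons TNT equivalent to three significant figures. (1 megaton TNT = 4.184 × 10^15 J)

E ≈ 53900 Mt TNT

v = 13300 m/s.
Mass m = (π/6) ρ d³ = (π/6) × 7820 × (854)³ = 2.550 × 10^12 kg
E = ½ m v² = 0.5 × 2.550 × 10^12 × (13300)² = 2.255 × 10^20 J
   = 2.255 × 10^20 / 4.184×10^15 = 53896 Mt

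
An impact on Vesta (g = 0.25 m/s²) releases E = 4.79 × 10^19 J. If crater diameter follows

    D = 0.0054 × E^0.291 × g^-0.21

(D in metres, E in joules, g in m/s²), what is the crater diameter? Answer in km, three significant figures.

E^0.291 = (4.79 × 10^19)^0.291 = 5.333 × 10^5
g^-0.21 = 0.25^-0.21 = 1.338
D = 0.0054 × 5.333 × 10^5 × 1.338 = 3853 m
   = 3.853 km

D ≈ 3.85 km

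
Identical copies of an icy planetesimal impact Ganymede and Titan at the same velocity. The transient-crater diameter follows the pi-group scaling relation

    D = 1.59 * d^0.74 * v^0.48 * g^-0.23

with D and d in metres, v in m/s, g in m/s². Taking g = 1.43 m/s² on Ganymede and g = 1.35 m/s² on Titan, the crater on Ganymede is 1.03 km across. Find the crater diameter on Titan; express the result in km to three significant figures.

D ≈ 1.04 km

All impactor-dependent factors cancel in the ratio, leaving D_Titan/D_Ganymede = (g_Titan/g_Ganymede)^-0.23.
(1.35/1.43)^-0.23 = 0.9441^-0.23 = 1.013
D_Titan = 1.013 × 1.03 km = 1.04 km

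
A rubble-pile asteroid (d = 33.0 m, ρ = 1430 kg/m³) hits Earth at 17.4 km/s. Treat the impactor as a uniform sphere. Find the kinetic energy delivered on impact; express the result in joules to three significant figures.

E ≈ 4.07 × 10^15 J

v = 17400 m/s.
Mass m = (π/6) ρ d³ = (π/6) × 1430 × (33)³ = 2.691 × 10^7 kg
E = ½ m v² = 0.5 × 2.691 × 10^7 × (17400)² = 4.074 × 10^15 J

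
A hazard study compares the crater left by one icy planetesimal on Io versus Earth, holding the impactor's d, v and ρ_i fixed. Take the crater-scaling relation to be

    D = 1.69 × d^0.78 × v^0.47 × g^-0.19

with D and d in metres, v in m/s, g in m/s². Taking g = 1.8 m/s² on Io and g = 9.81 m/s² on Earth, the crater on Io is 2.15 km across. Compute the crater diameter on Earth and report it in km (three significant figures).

D ≈ 1.56 km

All impactor-dependent factors cancel in the ratio, leaving D_Earth/D_Io = (g_Earth/g_Io)^-0.19.
(9.81/1.8)^-0.19 = 5.450^-0.19 = 0.7246
D_Earth = 0.7246 × 2.15 km = 1.56 km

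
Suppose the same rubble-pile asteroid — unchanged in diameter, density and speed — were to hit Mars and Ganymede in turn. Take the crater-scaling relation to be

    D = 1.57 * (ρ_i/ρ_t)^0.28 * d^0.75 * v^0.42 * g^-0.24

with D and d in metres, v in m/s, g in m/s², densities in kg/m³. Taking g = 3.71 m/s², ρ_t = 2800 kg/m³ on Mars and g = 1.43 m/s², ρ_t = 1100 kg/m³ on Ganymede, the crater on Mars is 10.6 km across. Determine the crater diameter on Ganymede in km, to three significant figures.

The impactor-only factors (d, v, ρ_i) cancel in the ratio, leaving D_Ganymede/D_Mars = (g_Ganymede/g_Mars)^-0.24 · (ρ_t,Mars/ρ_t,Ganymede)^0.28.
(1.43/3.71)^-0.24 = 0.3854^-0.24 = 1.257
(2800/1100)^0.28 = 2.545^0.28 = 1.299
Ratio = 1.257 × 1.299 = 1.633
D_Ganymede = 1.633 × 10.6 km = 17.3 km

D ≈ 17.3 km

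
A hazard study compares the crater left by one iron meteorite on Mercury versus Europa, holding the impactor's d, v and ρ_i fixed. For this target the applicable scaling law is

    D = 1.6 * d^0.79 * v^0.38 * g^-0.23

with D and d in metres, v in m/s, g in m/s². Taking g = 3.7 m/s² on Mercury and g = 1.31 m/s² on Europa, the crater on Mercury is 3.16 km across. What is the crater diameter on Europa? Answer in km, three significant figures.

All impactor-dependent factors cancel in the ratio, leaving D_Europa/D_Mercury = (g_Europa/g_Mercury)^-0.23.
(1.31/3.7)^-0.23 = 0.3541^-0.23 = 1.270
D_Europa = 1.270 × 3.16 km = 4.01 km

D ≈ 4.01 km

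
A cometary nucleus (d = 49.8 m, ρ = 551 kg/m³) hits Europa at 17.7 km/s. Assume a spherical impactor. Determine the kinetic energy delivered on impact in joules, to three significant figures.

E ≈ 5.58 × 10^15 J

v = 17700 m/s.
Mass m = (π/6) ρ d³ = (π/6) × 551 × (49.8)³ = 3.563 × 10^7 kg
E = ½ m v² = 0.5 × 3.563 × 10^7 × (17700)² = 5.581 × 10^15 J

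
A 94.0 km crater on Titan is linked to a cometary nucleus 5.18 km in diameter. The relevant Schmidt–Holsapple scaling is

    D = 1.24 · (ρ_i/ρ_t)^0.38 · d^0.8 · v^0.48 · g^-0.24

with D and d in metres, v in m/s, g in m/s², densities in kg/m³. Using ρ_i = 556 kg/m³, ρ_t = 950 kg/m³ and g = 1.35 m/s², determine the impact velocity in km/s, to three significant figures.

v ≈ 16.8 km/s

Rearranging for v: v = [D / (1.24 · (556/950)^0.38 · 5180^0.8 · 1.35^-0.24)]^(1/0.48).
D = 94000 m.
(556/950)^0.38 = 0.8158
5180^0.8 = 936.4
1.35^-0.24 = 0.9305
Denominator = 1.24 × 0.8158 × 936.4 × 0.9305 = 881.4
D / 881.4 = 94000 / 881.4 = 106.6
v = 106.6^(1/0.48) = 106.6^2.0833 = 16766 m/s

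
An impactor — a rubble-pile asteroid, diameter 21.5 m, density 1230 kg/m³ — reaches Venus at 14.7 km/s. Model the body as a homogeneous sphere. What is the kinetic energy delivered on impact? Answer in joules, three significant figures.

E ≈ 6.92 × 10^14 J

v = 14700 m/s.
Mass m = (π/6) ρ d³ = (π/6) × 1230 × (21.5)³ = 6.401 × 10^6 kg
E = ½ m v² = 0.5 × 6.401 × 10^6 × (14700)² = 6.916 × 10^14 J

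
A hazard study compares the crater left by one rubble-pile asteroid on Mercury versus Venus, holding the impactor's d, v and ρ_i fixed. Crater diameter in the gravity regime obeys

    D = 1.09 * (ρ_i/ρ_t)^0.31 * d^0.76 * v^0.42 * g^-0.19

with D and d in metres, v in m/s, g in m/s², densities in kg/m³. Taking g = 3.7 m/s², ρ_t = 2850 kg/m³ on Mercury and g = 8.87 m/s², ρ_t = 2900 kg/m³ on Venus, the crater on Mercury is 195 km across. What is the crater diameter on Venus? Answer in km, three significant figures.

The impactor-only factors (d, v, ρ_i) cancel in the ratio, leaving D_Venus/D_Mercury = (g_Venus/g_Mercury)^-0.19 · (ρ_t,Mercury/ρ_t,Venus)^0.31.
(8.87/3.7)^-0.19 = 2.397^-0.19 = 0.8470
(2850/2900)^0.31 = 0.9828^0.31 = 0.9946
Ratio = 0.8470 × 0.9946 = 0.8424
D_Venus = 0.8424 × 195 km = 164 km

D ≈ 164 km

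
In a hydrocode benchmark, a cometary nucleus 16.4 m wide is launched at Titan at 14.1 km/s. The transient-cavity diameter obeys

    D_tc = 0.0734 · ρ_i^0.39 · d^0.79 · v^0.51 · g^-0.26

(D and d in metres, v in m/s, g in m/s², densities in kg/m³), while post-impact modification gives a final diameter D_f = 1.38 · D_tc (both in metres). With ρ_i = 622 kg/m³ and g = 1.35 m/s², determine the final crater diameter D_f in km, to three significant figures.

v = 14100 m/s.
ρ_i^0.39 = 622^0.39 = 12.29
d^0.79 = 16.4^0.79 = 9.114
v^0.51 = 14100^0.51 = 130.6
g^-0.26 = 1.35^-0.26 = 0.9249
D_tc = 0.0734 × 12.29 × 9.114 × 130.6 × 0.9249 = 993.1 m
D_f = 1.38 × 993.1 = 1370 m
     = 1.370 km

D_f ≈ 1.37 km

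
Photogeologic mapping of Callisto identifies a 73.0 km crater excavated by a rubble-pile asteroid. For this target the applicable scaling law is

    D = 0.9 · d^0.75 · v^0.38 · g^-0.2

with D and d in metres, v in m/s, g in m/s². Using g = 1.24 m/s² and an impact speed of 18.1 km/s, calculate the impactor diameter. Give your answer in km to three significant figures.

d ≈ 25.9 km

Rearranging for d: d = [D / (0.9 · 18100^0.38 · 1.24^-0.2)]^(1/0.75).
D = 73000 m.
18100^0.38 = 41.49
1.24^-0.2 = 0.9579
Denominator = 0.9 × 41.49 × 0.9579 = 35.77
D / 35.77 = 73000 / 35.77 = 2041
d = 2041^(1/0.75) = 2041^1.3333 = 25883 m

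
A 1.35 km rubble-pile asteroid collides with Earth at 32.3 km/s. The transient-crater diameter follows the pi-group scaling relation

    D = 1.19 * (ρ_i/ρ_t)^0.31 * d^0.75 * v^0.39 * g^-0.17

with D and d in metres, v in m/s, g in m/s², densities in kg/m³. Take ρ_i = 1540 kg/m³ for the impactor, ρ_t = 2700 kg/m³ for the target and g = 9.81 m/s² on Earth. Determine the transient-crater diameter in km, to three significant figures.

D ≈ 8.66 km

In SI units: d = 1350 m, v = 32300 m/s.
(ρ_i/ρ_t)^0.31 = (1540/2700)^0.31 = 0.8403
d^0.75 = 1350^0.75 = 222.7
v^0.39 = 32300^0.39 = 57.36
g^-0.17 = 9.81^-0.17 = 0.6783
D = 1.19 × 0.8403 × 222.7 × 57.36 × 0.6783 = 8664 m
   = 8.664 km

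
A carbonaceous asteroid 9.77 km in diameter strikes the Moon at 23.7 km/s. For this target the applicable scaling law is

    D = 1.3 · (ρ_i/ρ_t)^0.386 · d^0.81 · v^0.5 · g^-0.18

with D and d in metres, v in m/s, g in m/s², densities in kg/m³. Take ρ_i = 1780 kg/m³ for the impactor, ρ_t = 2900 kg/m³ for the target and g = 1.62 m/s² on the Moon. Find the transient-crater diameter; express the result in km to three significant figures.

In SI units: d = 9770 m, v = 23700 m/s.
(ρ_i/ρ_t)^0.386 = (1780/2900)^0.386 = 0.8283
d^0.81 = 9770^0.81 = 1705
v^0.5 = 23700^0.5 = 153.9
g^-0.18 = 1.62^-0.18 = 0.9168
D = 1.3 × 0.8283 × 1705 × 153.9 × 0.9168 = 2.590 × 10^5 m
   = 259.0 km

D ≈ 259 km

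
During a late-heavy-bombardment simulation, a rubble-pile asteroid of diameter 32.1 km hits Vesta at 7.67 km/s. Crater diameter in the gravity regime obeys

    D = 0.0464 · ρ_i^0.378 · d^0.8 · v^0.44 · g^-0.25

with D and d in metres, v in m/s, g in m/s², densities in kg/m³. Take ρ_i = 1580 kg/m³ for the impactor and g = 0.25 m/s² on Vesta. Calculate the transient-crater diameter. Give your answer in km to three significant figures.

D ≈ 219 km

In SI units: d = 32100 m, v = 7670 m/s.
ρ_i^0.378 = 1580^0.378 = 16.18
d^0.8 = 32100^0.8 = 4029
v^0.44 = 7670^0.44 = 51.20
g^-0.25 = 0.25^-0.25 = 1.414
D = 0.0464 × 16.18 × 4029 × 51.20 × 1.414 = 2.190 × 10^5 m
   = 219.0 km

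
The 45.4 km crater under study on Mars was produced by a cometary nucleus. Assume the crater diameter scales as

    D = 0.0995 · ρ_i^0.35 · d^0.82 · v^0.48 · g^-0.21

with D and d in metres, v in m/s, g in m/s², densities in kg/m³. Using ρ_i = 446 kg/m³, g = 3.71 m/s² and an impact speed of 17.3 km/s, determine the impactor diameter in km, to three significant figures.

d ≈ 2.73 km

Rearranging for d: d = [D / (0.0995 · 446^0.35 · 17300^0.48 · 3.71^-0.21)]^(1/0.82).
D = 45400 m.
446^0.35 = 8.458
17300^0.48 = 108.2
3.71^-0.21 = 0.7593
Denominator = 0.0995 × 8.458 × 108.2 × 0.7593 = 69.14
D / 69.14 = 45400 / 69.14 = 656.6
d = 656.6^(1/0.82) = 656.6^1.2195 = 2727 m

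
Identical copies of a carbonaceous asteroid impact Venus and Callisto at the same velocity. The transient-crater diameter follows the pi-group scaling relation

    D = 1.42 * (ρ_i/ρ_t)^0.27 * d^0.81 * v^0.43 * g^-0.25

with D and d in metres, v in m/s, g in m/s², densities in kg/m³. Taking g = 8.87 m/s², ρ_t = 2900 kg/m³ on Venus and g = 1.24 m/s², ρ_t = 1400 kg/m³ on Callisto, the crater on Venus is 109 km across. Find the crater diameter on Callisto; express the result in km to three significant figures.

The impactor-only factors (d, v, ρ_i) cancel in the ratio, leaving D_Callisto/D_Venus = (g_Callisto/g_Venus)^-0.25 · (ρ_t,Venus/ρ_t,Callisto)^0.27.
(1.24/8.87)^-0.25 = 0.1398^-0.25 = 1.635
(2900/1400)^0.27 = 2.071^0.27 = 1.217
Ratio = 1.635 × 1.217 = 1.990
D_Callisto = 1.990 × 109 km = 217 km

D ≈ 217 km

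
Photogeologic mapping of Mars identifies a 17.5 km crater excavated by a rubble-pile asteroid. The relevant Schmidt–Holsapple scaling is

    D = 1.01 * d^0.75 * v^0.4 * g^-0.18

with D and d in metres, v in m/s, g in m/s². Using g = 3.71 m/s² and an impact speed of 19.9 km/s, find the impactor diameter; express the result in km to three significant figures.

Rearranging for d: d = [D / (1.01 · 19900^0.4 · 3.71^-0.18)]^(1/0.75).
D = 17500 m.
19900^0.4 = 52.43
3.71^-0.18 = 0.7898
Denominator = 1.01 × 52.43 × 0.7898 = 41.82
D / 41.82 = 17500 / 41.82 = 418.5
d = 418.5^(1/0.75) = 418.5^1.3333 = 3130 m

d ≈ 3.13 km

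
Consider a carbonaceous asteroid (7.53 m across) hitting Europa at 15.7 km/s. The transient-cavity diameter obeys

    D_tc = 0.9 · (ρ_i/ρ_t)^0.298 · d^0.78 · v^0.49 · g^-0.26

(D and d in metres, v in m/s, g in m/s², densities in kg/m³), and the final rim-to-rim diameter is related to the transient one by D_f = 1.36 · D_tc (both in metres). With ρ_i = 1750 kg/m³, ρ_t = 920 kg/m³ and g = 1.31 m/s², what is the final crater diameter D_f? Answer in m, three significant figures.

D_f ≈ 759 m

v = 15700 m/s.
(ρ_i/ρ_t)^0.298 = (1750/920)^0.298 = 1.211
d^0.78 = 7.53^0.78 = 4.829
v^0.49 = 15700^0.49 = 113.8
g^-0.26 = 1.31^-0.26 = 0.9322
D_tc = 0.9 × 1.211 × 4.829 × 113.8 × 0.9322 = 558.3 m
D_f = 1.36 × 558.3 = 759.3 m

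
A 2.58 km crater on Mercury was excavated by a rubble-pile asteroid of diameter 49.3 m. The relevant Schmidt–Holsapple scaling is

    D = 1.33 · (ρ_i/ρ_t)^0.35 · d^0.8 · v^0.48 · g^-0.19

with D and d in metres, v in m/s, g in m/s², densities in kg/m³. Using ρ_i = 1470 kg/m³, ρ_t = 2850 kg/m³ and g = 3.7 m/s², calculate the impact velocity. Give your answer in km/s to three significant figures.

v ≈ 29.0 km/s

Rearranging for v: v = [D / (1.33 · (1470/2850)^0.35 · 49.3^0.8 · 3.7^-0.19)]^(1/0.48).
D = 2580 m.
(1470/2850)^0.35 = 0.7932
49.3^0.8 = 22.61
3.7^-0.19 = 0.7799
Denominator = 1.33 × 0.7932 × 22.61 × 0.7799 = 18.60
D / 18.60 = 2580 / 18.60 = 138.7
v = 138.7^(1/0.48) = 138.7^2.0833 = 29013 m/s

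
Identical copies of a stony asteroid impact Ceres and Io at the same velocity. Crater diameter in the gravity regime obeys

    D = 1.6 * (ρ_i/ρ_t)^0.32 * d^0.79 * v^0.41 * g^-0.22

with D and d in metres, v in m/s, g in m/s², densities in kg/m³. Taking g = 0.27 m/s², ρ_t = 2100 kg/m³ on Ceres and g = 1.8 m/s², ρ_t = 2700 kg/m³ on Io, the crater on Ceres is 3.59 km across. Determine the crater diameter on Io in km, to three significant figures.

The impactor-only factors (d, v, ρ_i) cancel in the ratio, leaving D_Io/D_Ceres = (g_Io/g_Ceres)^-0.22 · (ρ_t,Ceres/ρ_t,Io)^0.32.
(1.8/0.27)^-0.22 = 6.667^-0.22 = 0.6588
(2100/2700)^0.32 = 0.7778^0.32 = 0.9227
Ratio = 0.6588 × 0.9227 = 0.6079
D_Io = 0.6079 × 3.59 km = 2.18 km

D ≈ 2.18 km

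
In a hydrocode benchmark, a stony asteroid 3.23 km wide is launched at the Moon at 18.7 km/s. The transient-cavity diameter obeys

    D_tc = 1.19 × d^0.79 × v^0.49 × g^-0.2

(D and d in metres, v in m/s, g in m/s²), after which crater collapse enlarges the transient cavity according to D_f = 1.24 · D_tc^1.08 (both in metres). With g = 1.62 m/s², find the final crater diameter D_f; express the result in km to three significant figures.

In SI: d = 3230 m, v = 18700 m/s.
d^0.79 = 3230^0.79 = 591.9
v^0.49 = 18700^0.49 = 123.9
g^-0.2 = 1.62^-0.2 = 0.9080
D_tc = 1.19 × 591.9 × 123.9 × 0.9080 = 79240 m
D_f = 1.24 × (79240)^1.08 = 2.423 × 10^5 m
     = 242.3 km

D_f ≈ 242 km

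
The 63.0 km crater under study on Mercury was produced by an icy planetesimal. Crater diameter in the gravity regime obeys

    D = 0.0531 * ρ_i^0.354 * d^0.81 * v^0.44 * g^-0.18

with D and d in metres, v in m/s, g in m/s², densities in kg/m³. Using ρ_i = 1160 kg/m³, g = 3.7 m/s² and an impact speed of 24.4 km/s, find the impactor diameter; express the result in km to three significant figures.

d ≈ 7.99 km

Rearranging for d: d = [D / (0.0531 · 1160^0.354 · 24400^0.44 · 3.7^-0.18)]^(1/0.81).
D = 63000 m.
1160^0.354 = 12.16
24400^0.44 = 85.20
3.7^-0.18 = 0.7902
Denominator = 0.0531 × 12.16 × 85.20 × 0.7902 = 43.47
D / 43.47 = 63000 / 43.47 = 1449
d = 1449^(1/0.81) = 1449^1.2346 = 7992 m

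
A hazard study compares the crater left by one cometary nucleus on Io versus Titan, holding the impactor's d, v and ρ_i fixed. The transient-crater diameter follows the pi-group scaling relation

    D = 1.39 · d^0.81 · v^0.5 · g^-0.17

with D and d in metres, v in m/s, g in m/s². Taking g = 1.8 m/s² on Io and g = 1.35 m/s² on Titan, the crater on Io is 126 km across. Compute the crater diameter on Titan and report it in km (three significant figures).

All impactor-dependent factors cancel in the ratio, leaving D_Titan/D_Io = (g_Titan/g_Io)^-0.17.
(1.35/1.8)^-0.17 = 0.7500^-0.17 = 1.050
D_Titan = 1.050 × 126 km = 132 km

D ≈ 132 km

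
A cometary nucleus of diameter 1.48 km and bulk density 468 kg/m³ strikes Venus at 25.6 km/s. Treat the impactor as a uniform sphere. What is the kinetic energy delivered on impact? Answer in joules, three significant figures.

d = 1480 m; v = 25600 m/s.
Mass m = (π/6) ρ d³ = (π/6) × 468 × (1480)³ = 7.944 × 10^11 kg
E = ½ m v² = 0.5 × 7.944 × 10^11 × (25600)² = 2.603 × 10^20 J

E ≈ 2.60 × 10^20 J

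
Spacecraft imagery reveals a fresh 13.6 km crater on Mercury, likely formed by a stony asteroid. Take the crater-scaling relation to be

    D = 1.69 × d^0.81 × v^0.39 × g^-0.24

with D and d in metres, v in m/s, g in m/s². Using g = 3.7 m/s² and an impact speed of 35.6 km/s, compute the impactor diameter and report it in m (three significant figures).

Rearranging for d: d = [D / (1.69 · 35600^0.39 · 3.7^-0.24)]^(1/0.81).
D = 13600 m.
35600^0.39 = 59.58
3.7^-0.24 = 0.7305
Denominator = 1.69 × 59.58 × 0.7305 = 73.55
D / 73.55 = 13600 / 73.55 = 184.9
d = 184.9^(1/0.81) = 184.9^1.2346 = 629.2 m

d ≈ 629 m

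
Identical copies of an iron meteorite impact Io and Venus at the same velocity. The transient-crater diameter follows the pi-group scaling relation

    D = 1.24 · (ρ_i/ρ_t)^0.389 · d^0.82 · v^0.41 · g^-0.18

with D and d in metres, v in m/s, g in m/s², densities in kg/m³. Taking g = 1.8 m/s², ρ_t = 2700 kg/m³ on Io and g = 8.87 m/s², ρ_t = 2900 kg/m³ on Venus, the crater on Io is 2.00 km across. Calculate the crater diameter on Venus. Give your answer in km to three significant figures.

The impactor-only factors (d, v, ρ_i) cancel in the ratio, leaving D_Venus/D_Io = (g_Venus/g_Io)^-0.18 · (ρ_t,Io/ρ_t,Venus)^0.389.
(8.87/1.8)^-0.18 = 4.928^-0.18 = 0.7504
(2700/2900)^0.389 = 0.9310^0.389 = 0.9726
Ratio = 0.7504 × 0.9726 = 0.7298
D_Venus = 0.7298 × 2.00 km = 1.46 km

D ≈ 1.46 km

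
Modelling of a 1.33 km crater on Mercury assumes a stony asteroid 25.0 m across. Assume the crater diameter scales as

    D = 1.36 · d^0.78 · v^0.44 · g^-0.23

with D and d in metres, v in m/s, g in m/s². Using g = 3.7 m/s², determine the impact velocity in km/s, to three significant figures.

Rearranging for v: v = [D / (1.36 · 25^0.78 · 3.7^-0.23)]^(1/0.44).
D = 1330 m.
25^0.78 = 12.31
3.7^-0.23 = 0.7401
Denominator = 1.36 × 12.31 × 0.7401 = 12.39
D / 12.39 = 1330 / 12.39 = 107.3
v = 107.3^(1/0.44) = 107.3^2.2727 = 41204 m/s

v ≈ 41.2 km/s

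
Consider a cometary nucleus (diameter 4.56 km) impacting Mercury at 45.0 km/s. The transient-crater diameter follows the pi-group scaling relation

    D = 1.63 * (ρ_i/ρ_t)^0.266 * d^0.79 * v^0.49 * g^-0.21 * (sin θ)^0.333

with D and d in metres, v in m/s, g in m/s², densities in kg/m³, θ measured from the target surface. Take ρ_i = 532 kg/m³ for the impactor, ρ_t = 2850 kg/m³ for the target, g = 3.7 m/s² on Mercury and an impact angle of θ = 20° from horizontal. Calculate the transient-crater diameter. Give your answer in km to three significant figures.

D ≈ 82.1 km

In SI units: d = 4560 m, v = 45000 m/s.
(ρ_i/ρ_t)^0.266 = (532/2850)^0.266 = 0.6399
d^0.79 = 4560^0.79 = 777.3
v^0.49 = 45000^0.49 = 190.6
g^-0.21 = 3.7^-0.21 = 0.7598
(sin 20°)^0.333 = 0.3420^0.333 = 0.6996
D = 1.63 × 0.6399 × 777.3 × 190.6 × 0.7598 × 0.6996 = 82141 m
   = 82.14 km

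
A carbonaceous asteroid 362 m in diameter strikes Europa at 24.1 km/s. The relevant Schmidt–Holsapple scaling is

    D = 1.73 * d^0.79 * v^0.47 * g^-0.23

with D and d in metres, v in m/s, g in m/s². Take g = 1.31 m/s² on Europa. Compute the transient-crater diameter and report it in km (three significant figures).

In SI units: v = 24100 m/s.
d^0.79 = 362^0.79 = 105.0
v^0.47 = 24100^0.47 = 114.7
g^-0.23 = 1.31^-0.23 = 0.9398
D = 1.73 × 105.0 × 114.7 × 0.9398 = 19581 m
   = 19.58 km

D ≈ 19.6 km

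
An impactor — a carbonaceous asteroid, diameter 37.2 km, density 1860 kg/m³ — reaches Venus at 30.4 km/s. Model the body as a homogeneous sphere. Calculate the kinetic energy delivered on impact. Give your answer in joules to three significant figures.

E ≈ 2.32 × 10^25 J

d = 37200 m; v = 30400 m/s.
Mass m = (π/6) ρ d³ = (π/6) × 1860 × (37200)³ = 5.013 × 10^16 kg
E = ½ m v² = 0.5 × 5.013 × 10^16 × (30400)² = 2.316 × 10^25 J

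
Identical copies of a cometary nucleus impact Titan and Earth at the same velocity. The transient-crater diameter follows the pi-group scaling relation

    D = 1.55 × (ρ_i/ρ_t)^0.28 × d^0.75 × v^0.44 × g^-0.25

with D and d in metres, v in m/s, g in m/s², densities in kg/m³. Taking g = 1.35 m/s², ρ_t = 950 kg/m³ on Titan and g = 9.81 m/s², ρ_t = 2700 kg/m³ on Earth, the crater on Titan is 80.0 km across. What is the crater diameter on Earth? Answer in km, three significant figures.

D ≈ 36.4 km

The impactor-only factors (d, v, ρ_i) cancel in the ratio, leaving D_Earth/D_Titan = (g_Earth/g_Titan)^-0.25 · (ρ_t,Titan/ρ_t,Earth)^0.28.
(9.81/1.35)^-0.25 = 7.267^-0.25 = 0.6091
(950/2700)^0.28 = 0.3519^0.28 = 0.7464
Ratio = 0.6091 × 0.7464 = 0.4546
D_Earth = 0.4546 × 80.0 km = 36.4 km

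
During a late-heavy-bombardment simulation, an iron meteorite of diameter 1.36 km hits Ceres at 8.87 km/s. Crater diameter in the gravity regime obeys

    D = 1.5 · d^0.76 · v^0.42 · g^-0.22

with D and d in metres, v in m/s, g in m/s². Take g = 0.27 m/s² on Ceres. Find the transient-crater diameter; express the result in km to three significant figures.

In SI units: d = 1360 m, v = 8870 m/s.
d^0.76 = 1360^0.76 = 240.7
v^0.42 = 8870^0.42 = 45.51
g^-0.22 = 0.27^-0.22 = 1.334
D = 1.5 × 240.7 × 45.51 × 1.334 = 21919 m
   = 21.92 km

D ≈ 21.9 km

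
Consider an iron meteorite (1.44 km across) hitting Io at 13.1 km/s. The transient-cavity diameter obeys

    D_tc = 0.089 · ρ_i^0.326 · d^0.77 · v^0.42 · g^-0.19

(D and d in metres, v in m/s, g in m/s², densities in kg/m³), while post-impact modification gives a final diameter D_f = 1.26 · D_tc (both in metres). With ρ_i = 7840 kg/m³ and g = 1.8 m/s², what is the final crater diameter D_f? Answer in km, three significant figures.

D_f ≈ 27.0 km

In SI: d = 1440 m, v = 13100 m/s.
ρ_i^0.326 = 7840^0.326 = 18.60
d^0.77 = 1440^0.77 = 270.4
v^0.42 = 13100^0.42 = 53.61
g^-0.19 = 1.8^-0.19 = 0.8943
D_tc = 0.089 × 18.60 × 270.4 × 53.61 × 0.8943 = 21460 m
D_f = 1.26 × 21460 = 27040 m
     = 27.04 km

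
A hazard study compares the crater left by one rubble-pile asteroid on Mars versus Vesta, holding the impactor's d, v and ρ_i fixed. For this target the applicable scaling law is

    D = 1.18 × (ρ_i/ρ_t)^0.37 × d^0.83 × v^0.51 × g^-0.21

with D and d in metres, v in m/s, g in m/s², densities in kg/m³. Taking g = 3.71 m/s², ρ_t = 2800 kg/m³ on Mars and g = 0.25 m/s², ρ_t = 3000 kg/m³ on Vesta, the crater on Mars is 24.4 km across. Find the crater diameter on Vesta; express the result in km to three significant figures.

The impactor-only factors (d, v, ρ_i) cancel in the ratio, leaving D_Vesta/D_Mars = (g_Vesta/g_Mars)^-0.21 · (ρ_t,Mars/ρ_t,Vesta)^0.37.
(0.25/3.71)^-0.21 = 0.06739^-0.21 = 1.762
(2800/3000)^0.37 = 0.9333^0.37 = 0.9748
Ratio = 1.762 × 0.9748 = 1.718
D_Vesta = 1.718 × 24.4 km = 41.9 km

D ≈ 41.9 km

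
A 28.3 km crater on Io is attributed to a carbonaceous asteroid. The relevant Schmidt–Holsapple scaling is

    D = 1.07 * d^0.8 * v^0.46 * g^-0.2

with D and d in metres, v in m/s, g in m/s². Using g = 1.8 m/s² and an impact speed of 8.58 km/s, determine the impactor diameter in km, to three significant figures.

Rearranging for d: d = [D / (1.07 · 8580^0.46 · 1.8^-0.2)]^(1/0.8).
D = 28300 m.
8580^0.46 = 64.48
1.8^-0.2 = 0.8891
Denominator = 1.07 × 64.48 × 0.8891 = 61.34
D / 61.34 = 28300 / 61.34 = 461.4
d = 461.4^(1/0.8) = 461.4^1.25 = 2138 m

d ≈ 2.14 km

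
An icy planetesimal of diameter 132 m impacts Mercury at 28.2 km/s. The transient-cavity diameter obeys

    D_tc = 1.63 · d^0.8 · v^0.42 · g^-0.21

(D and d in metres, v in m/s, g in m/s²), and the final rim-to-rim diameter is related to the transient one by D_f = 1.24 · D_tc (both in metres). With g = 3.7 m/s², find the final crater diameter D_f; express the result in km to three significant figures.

v = 28200 m/s.
d^0.8 = 132^0.8 = 49.71
v^0.42 = 28200^0.42 = 73.98
g^-0.21 = 3.7^-0.21 = 0.7598
D_tc = 1.63 × 49.71 × 73.98 × 0.7598 = 4555 m
D_f = 1.24 × 4555 = 5648 m
     = 5.648 km

D_f ≈ 5.65 km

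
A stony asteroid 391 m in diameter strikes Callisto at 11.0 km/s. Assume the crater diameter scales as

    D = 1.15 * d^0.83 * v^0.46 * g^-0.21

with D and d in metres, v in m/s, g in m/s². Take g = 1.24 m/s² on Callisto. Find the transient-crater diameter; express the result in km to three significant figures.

In SI units: v = 11000 m/s.
d^0.83 = 391^0.83 = 141.7
v^0.46 = 11000^0.46 = 72.28
g^-0.21 = 1.24^-0.21 = 0.9558
D = 1.15 × 141.7 × 72.28 × 0.9558 = 11258 m
   = 11.26 km

D ≈ 11.3 km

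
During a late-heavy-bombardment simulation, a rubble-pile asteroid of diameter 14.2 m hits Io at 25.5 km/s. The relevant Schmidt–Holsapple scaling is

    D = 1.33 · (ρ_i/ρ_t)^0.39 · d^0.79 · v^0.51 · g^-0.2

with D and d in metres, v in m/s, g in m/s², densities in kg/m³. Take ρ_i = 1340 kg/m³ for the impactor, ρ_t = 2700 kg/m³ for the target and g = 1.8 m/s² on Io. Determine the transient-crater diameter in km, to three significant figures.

In SI units: v = 25500 m/s.
(ρ_i/ρ_t)^0.39 = (1340/2700)^0.39 = 0.7609
d^0.79 = 14.2^0.79 = 8.134
v^0.51 = 25500^0.51 = 176.7
g^-0.2 = 1.8^-0.2 = 0.8891
D = 1.33 × 0.7609 × 8.134 × 176.7 × 0.8891 = 1293 m
   = 1.293 km

D ≈ 1.29 km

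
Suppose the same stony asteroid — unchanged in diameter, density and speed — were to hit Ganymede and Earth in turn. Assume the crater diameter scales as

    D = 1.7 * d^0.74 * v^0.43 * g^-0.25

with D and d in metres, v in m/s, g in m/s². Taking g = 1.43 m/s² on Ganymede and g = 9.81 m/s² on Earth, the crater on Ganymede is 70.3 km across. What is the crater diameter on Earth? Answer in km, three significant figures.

All impactor-dependent factors cancel in the ratio, leaving D_Earth/D_Ganymede = (g_Earth/g_Ganymede)^-0.25.
(9.81/1.43)^-0.25 = 6.860^-0.25 = 0.6179
D_Earth = 0.6179 × 70.3 km = 43.4 km

D ≈ 43.4 km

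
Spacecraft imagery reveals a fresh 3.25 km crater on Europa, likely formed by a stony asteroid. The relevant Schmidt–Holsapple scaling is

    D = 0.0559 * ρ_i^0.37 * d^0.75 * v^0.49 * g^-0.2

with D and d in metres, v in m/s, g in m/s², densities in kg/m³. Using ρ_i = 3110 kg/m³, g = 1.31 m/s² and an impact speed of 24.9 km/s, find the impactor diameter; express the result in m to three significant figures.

d ≈ 61.5 m

Rearranging for d: d = [D / (0.0559 · 3110^0.37 · 24900^0.49 · 1.31^-0.2)]^(1/0.75).
D = 3250 m.
3110^0.37 = 19.60
24900^0.49 = 142.6
1.31^-0.2 = 0.9474
Denominator = 0.0559 × 19.60 × 142.6 × 0.9474 = 148.0
D / 148.0 = 3250 / 148.0 = 21.96
d = 21.96^(1/0.75) = 21.96^1.3333 = 61.49 m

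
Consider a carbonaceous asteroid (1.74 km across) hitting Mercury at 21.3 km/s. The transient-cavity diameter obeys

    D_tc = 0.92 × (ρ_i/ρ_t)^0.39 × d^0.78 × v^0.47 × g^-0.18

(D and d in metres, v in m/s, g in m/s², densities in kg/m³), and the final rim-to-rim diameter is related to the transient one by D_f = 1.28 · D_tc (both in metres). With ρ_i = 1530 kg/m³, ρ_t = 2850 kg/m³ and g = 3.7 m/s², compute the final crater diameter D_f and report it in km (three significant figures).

In SI: d = 1740 m, v = 21300 m/s.
(ρ_i/ρ_t)^0.39 = (1530/2850)^0.39 = 0.7846
d^0.78 = 1740^0.78 = 337.0
v^0.47 = 21300^0.47 = 108.2
g^-0.18 = 3.7^-0.18 = 0.7902
D_tc = 0.92 × 0.7846 × 337.0 × 108.2 × 0.7902 = 20800 m
D_f = 1.28 × 20800 = 26624 m
     = 26.62 km

D_f ≈ 26.6 km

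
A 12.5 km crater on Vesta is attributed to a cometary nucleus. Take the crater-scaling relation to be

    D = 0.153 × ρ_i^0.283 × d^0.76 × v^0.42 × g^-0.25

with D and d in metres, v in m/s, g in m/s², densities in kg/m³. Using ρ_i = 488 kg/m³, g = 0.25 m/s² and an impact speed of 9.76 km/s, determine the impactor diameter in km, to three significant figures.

Rearranging for d: d = [D / (0.153 · 488^0.283 · 9760^0.42 · 0.25^-0.25)]^(1/0.76).
D = 12500 m.
488^0.283 = 5.765
9760^0.42 = 47.38
0.25^-0.25 = 1.414
Denominator = 0.153 × 5.765 × 47.38 × 1.414 = 59.09
D / 59.09 = 12500 / 59.09 = 211.5
d = 211.5^(1/0.76) = 211.5^1.3158 = 1147 m

d ≈ 1.15 km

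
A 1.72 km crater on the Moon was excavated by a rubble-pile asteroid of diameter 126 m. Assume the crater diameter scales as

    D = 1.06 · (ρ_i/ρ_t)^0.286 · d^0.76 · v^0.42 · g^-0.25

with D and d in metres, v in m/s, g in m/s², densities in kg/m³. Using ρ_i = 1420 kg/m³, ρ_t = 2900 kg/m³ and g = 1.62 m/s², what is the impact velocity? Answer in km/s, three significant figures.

Rearranging for v: v = [D / (1.06 · (1420/2900)^0.286 · 126^0.76 · 1.62^-0.25)]^(1/0.42).
D = 1720 m.
(1420/2900)^0.286 = 0.8153
126^0.76 = 39.47
1.62^-0.25 = 0.8864
Denominator = 1.06 × 0.8153 × 39.47 × 0.8864 = 30.24
D / 30.24 = 1720 / 30.24 = 56.88
v = 56.88^(1/0.42) = 56.88^2.381 = 15085 m/s

v ≈ 15.1 km/s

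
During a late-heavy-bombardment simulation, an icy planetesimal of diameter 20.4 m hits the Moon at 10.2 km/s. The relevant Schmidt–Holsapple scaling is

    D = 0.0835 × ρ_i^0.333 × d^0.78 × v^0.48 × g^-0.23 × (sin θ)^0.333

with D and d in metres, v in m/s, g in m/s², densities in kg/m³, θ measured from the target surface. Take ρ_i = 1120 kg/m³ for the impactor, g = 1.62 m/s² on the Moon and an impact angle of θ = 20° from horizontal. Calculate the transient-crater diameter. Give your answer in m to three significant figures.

In SI units: v = 10200 m/s.
ρ_i^0.333 = 1120^0.333 = 10.36
d^0.78 = 20.4^0.78 = 10.51
v^0.48 = 10200^0.48 = 83.97
g^-0.23 = 1.62^-0.23 = 0.8950
(sin 20°)^0.333 = 0.3420^0.333 = 0.6996
D = 0.0835 × 10.36 × 10.51 × 83.97 × 0.8950 × 0.6996 = 478.0 m

D ≈ 478 m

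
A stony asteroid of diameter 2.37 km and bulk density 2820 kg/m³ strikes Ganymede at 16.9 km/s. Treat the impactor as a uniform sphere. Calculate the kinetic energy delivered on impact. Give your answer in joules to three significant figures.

d = 2370 m; v = 16900 m/s.
Mass m = (π/6) ρ d³ = (π/6) × 2820 × (2370)³ = 1.966 × 10^13 kg
E = ½ m v² = 0.5 × 1.966 × 10^13 × (16900)² = 2.808 × 10^21 J

E ≈ 2.81 × 10^21 J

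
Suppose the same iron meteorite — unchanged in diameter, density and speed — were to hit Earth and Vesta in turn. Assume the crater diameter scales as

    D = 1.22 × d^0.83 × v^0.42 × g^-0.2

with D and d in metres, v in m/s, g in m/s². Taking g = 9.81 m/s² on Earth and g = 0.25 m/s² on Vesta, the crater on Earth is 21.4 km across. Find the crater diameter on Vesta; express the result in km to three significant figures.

D ≈ 44.6 km

All impactor-dependent factors cancel in the ratio, leaving D_Vesta/D_Earth = (g_Vesta/g_Earth)^-0.2.
(0.25/9.81)^-0.2 = 0.02548^-0.2 = 2.083
D_Vesta = 2.083 × 21.4 km = 44.6 km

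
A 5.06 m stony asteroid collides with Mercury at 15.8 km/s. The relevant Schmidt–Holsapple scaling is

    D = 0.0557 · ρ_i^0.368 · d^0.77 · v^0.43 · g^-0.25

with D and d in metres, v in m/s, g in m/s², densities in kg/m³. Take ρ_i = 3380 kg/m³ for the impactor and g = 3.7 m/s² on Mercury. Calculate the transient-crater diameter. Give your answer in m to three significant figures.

In SI units: v = 15800 m/s.
ρ_i^0.368 = 3380^0.368 = 19.89
d^0.77 = 5.06^0.77 = 3.485
v^0.43 = 15800^0.43 = 63.89
g^-0.25 = 3.7^-0.25 = 0.7210
D = 0.0557 × 19.89 × 3.485 × 63.89 × 0.7210 = 177.9 m

D ≈ 178 m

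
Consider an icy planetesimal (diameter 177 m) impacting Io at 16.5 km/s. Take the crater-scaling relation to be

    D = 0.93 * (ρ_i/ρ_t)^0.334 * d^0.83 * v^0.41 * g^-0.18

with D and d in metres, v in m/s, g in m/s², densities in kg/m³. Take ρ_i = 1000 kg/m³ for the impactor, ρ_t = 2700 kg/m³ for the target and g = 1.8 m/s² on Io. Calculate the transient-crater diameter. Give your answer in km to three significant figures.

In SI units: v = 16500 m/s.
(ρ_i/ρ_t)^0.334 = (1000/2700)^0.334 = 0.7177
d^0.83 = 177^0.83 = 73.42
v^0.41 = 16500^0.41 = 53.60
g^-0.18 = 1.8^-0.18 = 0.8996
D = 0.93 × 0.7177 × 73.42 × 53.60 × 0.8996 = 2363 m
   = 2.363 km

D ≈ 2.36 km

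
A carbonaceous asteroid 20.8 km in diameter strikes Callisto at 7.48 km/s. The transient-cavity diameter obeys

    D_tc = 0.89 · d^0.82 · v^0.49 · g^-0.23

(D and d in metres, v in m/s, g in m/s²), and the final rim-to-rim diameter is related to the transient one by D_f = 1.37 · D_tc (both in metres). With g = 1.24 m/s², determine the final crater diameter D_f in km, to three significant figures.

In SI: d = 20800 m, v = 7480 m/s.
d^0.82 = 20800^0.82 = 3474
v^0.49 = 7480^0.49 = 79.11
g^-0.23 = 1.24^-0.23 = 0.9517
D_tc = 0.89 × 3474 × 79.11 × 0.9517 = 2.328 × 10^5 m
D_f = 1.37 × 2.328 × 10^5 = 3.189 × 10^5 m
     = 318.9 km

D_f ≈ 319 km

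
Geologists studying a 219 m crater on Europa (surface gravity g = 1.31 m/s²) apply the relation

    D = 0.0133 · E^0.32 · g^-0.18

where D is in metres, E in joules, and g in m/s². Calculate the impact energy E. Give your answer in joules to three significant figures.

E ≈ 1.75 × 10^13 J

Rearranging: E = [D / (0.0133 · g^-0.18)]^(1/0.32).
g^-0.18 = 1.31^-0.18 = 0.9526
D / (0.0133 × 0.9526) = 219 / (0.01267) = 1.728 × 10^4
E = (1.728 × 10^4)^3.125 = 1.747 × 10^13 J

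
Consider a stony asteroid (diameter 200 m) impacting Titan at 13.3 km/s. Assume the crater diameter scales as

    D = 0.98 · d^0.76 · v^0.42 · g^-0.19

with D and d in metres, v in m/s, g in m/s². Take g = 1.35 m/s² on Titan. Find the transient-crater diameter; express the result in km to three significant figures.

D ≈ 2.80 km

In SI units: v = 13300 m/s.
d^0.76 = 200^0.76 = 56.08
v^0.42 = 13300^0.42 = 53.95
g^-0.19 = 1.35^-0.19 = 0.9446
D = 0.98 × 56.08 × 53.95 × 0.9446 = 2801 m
   = 2.801 km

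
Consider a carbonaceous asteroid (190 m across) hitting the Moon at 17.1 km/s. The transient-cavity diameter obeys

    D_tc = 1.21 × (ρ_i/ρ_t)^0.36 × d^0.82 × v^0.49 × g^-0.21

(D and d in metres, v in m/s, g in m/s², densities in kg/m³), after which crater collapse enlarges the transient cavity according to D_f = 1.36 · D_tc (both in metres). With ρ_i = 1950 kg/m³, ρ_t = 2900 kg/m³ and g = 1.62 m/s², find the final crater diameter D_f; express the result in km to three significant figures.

D_f ≈ 11.3 km

v = 17100 m/s.
(ρ_i/ρ_t)^0.36 = (1950/2900)^0.36 = 0.8669
d^0.82 = 190^0.82 = 73.89
v^0.49 = 17100^0.49 = 118.6
g^-0.21 = 1.62^-0.21 = 0.9037
D_tc = 1.21 × 0.8669 × 73.89 × 118.6 × 0.9037 = 8307 m
D_f = 1.36 × 8307 = 11298 m
     = 11.30 km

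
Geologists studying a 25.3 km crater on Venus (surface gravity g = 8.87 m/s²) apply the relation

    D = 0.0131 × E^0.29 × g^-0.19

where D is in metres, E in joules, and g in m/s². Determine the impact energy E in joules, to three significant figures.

Rearranging: E = [D / (0.0131 · g^-0.19)]^(1/0.29).
D = 25300 m.
g^-0.19 = 8.87^-0.19 = 0.6605
D / (0.0131 × 0.6605) = 25300 / (8.653 × 10^-3) = 2.924 × 10^6
E = (2.924 × 10^6)^3.4483 = 1.980 × 10^22 J

E ≈ 1.98 × 10^22 J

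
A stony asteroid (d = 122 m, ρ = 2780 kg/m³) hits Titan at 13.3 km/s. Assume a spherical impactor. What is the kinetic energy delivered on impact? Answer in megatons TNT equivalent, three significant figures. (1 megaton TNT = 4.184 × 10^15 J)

v = 13300 m/s.
Mass m = (π/6) ρ d³ = (π/6) × 2780 × (122)³ = 2.643 × 10^9 kg
E = ½ m v² = 0.5 × 2.643 × 10^9 × (13300)² = 2.338 × 10^17 J
   = 2.338 × 10^17 / 4.184×10^15 = 55.88 Mt

E ≈ 55.9 Mt TNT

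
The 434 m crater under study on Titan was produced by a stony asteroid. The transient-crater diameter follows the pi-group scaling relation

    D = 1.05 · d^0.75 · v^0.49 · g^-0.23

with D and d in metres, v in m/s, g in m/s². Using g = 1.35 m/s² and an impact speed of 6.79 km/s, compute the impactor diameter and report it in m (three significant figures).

d ≈ 10.6 m

Rearranging for d: d = [D / (1.05 · 6790^0.49 · 1.35^-0.23)]^(1/0.75).
6790^0.49 = 75.44
1.35^-0.23 = 0.9333
Denominator = 1.05 × 75.44 × 0.9333 = 73.93
D / 73.93 = 434 / 73.93 = 5.870
d = 5.870^(1/0.75) = 5.870^1.3333 = 10.59 m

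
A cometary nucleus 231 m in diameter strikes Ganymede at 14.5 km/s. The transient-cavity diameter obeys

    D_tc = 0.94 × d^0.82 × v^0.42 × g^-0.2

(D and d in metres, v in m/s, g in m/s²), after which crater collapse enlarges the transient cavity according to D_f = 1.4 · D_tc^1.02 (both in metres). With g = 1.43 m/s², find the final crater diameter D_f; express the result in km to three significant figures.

D_f ≈ 7.03 km

v = 14500 m/s.
d^0.82 = 231^0.82 = 86.73
v^0.42 = 14500^0.42 = 55.95
g^-0.2 = 1.43^-0.2 = 0.9310
D_tc = 0.94 × 86.73 × 55.95 × 0.9310 = 4247 m
D_f = 1.4 × (4247)^1.02 = 7027 m
     = 7.027 km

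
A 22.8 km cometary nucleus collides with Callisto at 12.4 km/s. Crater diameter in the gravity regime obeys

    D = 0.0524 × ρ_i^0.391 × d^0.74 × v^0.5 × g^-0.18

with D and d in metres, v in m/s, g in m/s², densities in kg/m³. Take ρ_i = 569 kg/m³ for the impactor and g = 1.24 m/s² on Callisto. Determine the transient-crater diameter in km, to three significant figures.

D ≈ 113 km

In SI units: d = 22800 m, v = 12400 m/s.
ρ_i^0.391 = 569^0.391 = 11.95
d^0.74 = 22800^0.74 = 1678
v^0.5 = 12400^0.5 = 111.4
g^-0.18 = 1.24^-0.18 = 0.9620
D = 0.0524 × 11.95 × 1678 × 111.4 × 0.9620 = 1.126 × 10^5 m
   = 112.6 km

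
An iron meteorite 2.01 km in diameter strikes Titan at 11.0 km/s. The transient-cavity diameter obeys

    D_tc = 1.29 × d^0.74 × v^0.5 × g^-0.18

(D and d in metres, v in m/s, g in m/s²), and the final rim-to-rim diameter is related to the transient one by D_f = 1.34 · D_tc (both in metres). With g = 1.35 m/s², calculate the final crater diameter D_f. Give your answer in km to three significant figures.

In SI: d = 2010 m, v = 11000 m/s.
d^0.74 = 2010^0.74 = 278.2
v^0.5 = 11000^0.5 = 104.9
g^-0.18 = 1.35^-0.18 = 0.9474
D_tc = 1.29 × 278.2 × 104.9 × 0.9474 = 35670 m
D_f = 1.34 × 35670 = 47798 m
     = 47.80 km

D_f ≈ 47.8 km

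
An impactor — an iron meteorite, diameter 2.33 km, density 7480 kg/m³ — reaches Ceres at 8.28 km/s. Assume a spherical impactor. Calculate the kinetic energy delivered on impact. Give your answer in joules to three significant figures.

d = 2330 m; v = 8280 m/s.
Mass m = (π/6) ρ d³ = (π/6) × 7480 × (2330)³ = 4.954 × 10^13 kg
E = ½ m v² = 0.5 × 4.954 × 10^13 × (8280)² = 1.698 × 10^21 J

E ≈ 1.70 × 10^21 J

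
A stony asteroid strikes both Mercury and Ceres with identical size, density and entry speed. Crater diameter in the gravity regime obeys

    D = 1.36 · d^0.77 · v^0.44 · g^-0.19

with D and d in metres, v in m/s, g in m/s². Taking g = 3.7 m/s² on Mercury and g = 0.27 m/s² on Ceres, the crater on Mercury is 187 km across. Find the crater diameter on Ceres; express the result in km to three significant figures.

D ≈ 307 km

All impactor-dependent factors cancel in the ratio, leaving D_Ceres/D_Mercury = (g_Ceres/g_Mercury)^-0.19.
(0.27/3.7)^-0.19 = 0.07297^-0.19 = 1.644
D_Ceres = 1.644 × 187 km = 307 km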